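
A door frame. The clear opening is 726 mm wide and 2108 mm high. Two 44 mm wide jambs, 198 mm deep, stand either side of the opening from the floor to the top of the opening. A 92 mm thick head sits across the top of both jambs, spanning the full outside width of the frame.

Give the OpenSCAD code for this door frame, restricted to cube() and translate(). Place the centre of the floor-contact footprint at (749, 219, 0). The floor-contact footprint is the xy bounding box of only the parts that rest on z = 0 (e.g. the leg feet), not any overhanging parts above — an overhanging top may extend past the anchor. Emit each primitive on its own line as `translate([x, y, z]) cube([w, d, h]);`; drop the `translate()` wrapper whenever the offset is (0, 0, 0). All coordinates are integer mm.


translate([342, 120, 0]) cube([44, 198, 2108]);
translate([1112, 120, 0]) cube([44, 198, 2108]);
translate([342, 120, 2108]) cube([814, 198, 92]);


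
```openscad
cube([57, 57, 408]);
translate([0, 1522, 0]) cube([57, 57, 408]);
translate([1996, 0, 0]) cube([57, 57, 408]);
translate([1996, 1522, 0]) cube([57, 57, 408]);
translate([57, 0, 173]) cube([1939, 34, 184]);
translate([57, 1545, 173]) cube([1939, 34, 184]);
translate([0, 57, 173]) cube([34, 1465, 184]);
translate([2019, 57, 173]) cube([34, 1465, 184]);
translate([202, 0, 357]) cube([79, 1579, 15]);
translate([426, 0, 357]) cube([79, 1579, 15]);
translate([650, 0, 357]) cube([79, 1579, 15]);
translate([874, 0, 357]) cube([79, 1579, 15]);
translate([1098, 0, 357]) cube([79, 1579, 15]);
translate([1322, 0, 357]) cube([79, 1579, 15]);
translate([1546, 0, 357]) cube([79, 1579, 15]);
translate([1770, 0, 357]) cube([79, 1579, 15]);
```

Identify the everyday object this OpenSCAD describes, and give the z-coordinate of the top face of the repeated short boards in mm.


A bed frame. The slat-top height is 372 mm.

Four posts, four rails, and a row of slats — a bed frame. Slats sit on the rails at z = 173 + 184 = 357; with slat thickness 15, the top is 372 mm.


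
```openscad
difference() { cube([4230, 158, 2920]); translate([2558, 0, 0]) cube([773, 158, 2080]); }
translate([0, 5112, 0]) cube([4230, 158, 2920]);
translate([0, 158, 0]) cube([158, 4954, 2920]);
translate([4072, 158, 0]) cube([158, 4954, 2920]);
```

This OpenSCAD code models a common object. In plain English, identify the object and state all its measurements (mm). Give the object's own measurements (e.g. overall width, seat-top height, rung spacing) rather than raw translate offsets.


A single room: four walls, each 2920 mm tall and 158 mm thick, enclosing an outside footprint 4230×5270 mm (x × y), no floor or roof. The front and back walls (−y and +y sides) run the full x-width; the side walls fit between their inner faces. A door opening 773 mm wide and 2080 mm tall is cut through the front wall from the floor up, its −x edge 2558 mm from the wall's −x end.


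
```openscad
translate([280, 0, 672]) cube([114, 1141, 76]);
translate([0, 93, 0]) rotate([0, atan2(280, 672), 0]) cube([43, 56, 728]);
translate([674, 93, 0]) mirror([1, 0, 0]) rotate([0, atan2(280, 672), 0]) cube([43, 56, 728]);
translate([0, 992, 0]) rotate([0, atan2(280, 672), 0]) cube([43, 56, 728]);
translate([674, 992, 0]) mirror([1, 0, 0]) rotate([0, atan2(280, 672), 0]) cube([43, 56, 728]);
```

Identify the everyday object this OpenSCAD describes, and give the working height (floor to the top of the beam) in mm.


A sawhorse. The overall height is 748 mm.

A beam across two mirrored pairs of raked legs — a sawhorse. The beam's underside is at z = 672 (matching the legs' vertical rise in atan2(280, 672)) and the beam is 76 mm tall, so its top is at 672 + 76 = 748 mm. The raked legs top out at the beam's underside, so that is the highest point.


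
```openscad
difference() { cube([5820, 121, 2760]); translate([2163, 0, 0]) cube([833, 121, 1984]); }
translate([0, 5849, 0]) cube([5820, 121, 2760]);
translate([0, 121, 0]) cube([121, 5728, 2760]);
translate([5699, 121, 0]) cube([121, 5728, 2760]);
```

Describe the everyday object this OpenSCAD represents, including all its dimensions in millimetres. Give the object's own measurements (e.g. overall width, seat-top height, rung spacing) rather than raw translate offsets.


A single room: four walls, each 2760 mm tall and 121 mm thick, enclosing an outside footprint 5820×5970 mm (x × y), no floor or roof. The front and back walls (−y and +y sides) run the full x-width; the side walls fit between their inner faces. A door opening 833 mm wide and 1984 mm tall is cut through the front wall from the floor up, its −x edge 2163 mm from the wall's −x end.


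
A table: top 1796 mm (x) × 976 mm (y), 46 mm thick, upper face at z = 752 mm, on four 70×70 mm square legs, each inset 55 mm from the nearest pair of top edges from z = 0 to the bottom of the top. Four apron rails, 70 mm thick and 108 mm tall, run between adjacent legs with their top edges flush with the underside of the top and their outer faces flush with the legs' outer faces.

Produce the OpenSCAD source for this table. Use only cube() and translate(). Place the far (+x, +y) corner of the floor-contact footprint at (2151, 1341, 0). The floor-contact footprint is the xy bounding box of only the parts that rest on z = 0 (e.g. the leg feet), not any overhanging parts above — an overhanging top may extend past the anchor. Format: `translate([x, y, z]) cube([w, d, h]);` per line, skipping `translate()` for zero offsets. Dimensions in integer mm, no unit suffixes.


translate([410, 420, 706]) cube([1796, 976, 46]);
translate([465, 475, 0]) cube([70, 70, 706]);
translate([2081, 475, 0]) cube([70, 70, 706]);
translate([465, 1271, 0]) cube([70, 70, 706]);
translate([2081, 1271, 0]) cube([70, 70, 706]);
translate([535, 475, 598]) cube([1546, 70, 108]);
translate([535, 1271, 598]) cube([1546, 70, 108]);
translate([465, 545, 598]) cube([70, 726, 108]);
translate([2081, 545, 598]) cube([70, 726, 108]);


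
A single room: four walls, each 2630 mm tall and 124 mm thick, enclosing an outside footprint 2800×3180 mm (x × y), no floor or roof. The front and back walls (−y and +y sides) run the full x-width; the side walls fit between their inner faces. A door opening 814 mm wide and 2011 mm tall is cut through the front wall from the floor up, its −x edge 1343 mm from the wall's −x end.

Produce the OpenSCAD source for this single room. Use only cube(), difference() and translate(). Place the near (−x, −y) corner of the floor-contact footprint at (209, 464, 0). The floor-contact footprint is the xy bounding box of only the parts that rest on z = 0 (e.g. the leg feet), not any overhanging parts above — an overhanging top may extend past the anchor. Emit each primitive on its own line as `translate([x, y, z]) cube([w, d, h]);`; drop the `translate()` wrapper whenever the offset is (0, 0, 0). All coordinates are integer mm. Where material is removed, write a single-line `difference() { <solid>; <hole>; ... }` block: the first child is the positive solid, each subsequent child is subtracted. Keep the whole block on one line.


difference() { translate([209, 464, 0]) cube([2800, 124, 2630]); translate([1552, 464, 0]) cube([814, 124, 2011]); }
translate([209, 3520, 0]) cube([2800, 124, 2630]);
translate([209, 588, 0]) cube([124, 2932, 2630]);
translate([2885, 588, 0]) cube([124, 2932, 2630]);


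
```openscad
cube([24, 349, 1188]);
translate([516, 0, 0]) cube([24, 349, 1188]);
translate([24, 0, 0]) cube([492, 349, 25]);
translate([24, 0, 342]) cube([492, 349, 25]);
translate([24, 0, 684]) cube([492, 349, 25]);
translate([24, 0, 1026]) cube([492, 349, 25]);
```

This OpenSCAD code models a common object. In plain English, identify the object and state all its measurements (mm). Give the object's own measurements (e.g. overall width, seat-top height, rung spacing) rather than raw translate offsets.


An open bookshelf. Two side panels, each 24 mm thick, 349 mm deep and 1188 mm tall, stand 540 mm apart (outside-to-outside). Between them sit 4 shelves, each 25 mm thick and 349 mm deep, spanning the full gap between the sides. The bottom shelf rests on the floor (its underside at z = 0) and the clear gap between one shelf's top and the next shelf's underside is 317 mm.


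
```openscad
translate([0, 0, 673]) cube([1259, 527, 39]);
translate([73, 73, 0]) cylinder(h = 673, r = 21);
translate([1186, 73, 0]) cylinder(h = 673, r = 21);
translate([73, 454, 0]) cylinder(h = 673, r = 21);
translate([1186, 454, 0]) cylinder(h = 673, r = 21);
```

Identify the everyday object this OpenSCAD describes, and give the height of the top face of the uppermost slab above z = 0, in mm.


A table. The table height is 712 mm.

A 1259×527×39 slab sits at z = 673 on four Ø42 mm round legs — a table. The top surface is at 673 + 39 = 712 mm.


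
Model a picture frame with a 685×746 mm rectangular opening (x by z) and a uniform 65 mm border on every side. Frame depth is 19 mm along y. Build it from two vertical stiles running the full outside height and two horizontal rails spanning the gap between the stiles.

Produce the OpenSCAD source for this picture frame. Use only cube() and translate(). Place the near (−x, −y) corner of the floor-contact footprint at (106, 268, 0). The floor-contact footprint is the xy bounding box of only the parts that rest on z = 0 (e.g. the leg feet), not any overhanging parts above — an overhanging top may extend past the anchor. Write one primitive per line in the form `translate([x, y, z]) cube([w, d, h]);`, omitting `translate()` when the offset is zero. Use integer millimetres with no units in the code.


translate([106, 268, 0]) cube([65, 19, 876]);
translate([856, 268, 0]) cube([65, 19, 876]);
translate([171, 268, 0]) cube([685, 19, 65]);
translate([171, 268, 811]) cube([685, 19, 65]);


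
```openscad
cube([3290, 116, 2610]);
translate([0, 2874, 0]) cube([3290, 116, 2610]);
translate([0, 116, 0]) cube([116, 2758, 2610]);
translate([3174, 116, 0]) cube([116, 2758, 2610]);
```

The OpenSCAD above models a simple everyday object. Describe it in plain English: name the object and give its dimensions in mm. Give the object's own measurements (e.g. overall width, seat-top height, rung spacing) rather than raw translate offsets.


The wall frame of a small rectangular building: four walls, each 2610 mm tall and 116 mm thick, enclosing a footprint 3290 mm (x) by 2990 mm (y) outside-to-outside, with no floor or roof. The front and back walls (the −y and +y sides) span the full width; the two side walls fit between them.


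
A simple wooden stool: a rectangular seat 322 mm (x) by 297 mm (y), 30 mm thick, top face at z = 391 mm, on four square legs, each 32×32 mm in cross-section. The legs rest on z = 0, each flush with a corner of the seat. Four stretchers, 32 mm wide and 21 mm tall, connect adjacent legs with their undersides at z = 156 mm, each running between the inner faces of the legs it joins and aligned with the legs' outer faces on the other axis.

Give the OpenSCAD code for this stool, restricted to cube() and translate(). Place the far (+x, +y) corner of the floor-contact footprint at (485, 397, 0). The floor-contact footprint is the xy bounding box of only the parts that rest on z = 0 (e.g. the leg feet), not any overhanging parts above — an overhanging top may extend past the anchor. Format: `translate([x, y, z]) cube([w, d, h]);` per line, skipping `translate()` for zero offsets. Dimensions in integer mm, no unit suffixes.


translate([163, 100, 361]) cube([322, 297, 30]);
translate([163, 100, 0]) cube([32, 32, 361]);
translate([453, 100, 0]) cube([32, 32, 361]);
translate([163, 365, 0]) cube([32, 32, 361]);
translate([453, 365, 0]) cube([32, 32, 361]);
translate([195, 100, 156]) cube([258, 32, 21]);
translate([195, 365, 156]) cube([258, 32, 21]);
translate([163, 132, 156]) cube([32, 233, 21]);
translate([453, 132, 156]) cube([32, 233, 21]);


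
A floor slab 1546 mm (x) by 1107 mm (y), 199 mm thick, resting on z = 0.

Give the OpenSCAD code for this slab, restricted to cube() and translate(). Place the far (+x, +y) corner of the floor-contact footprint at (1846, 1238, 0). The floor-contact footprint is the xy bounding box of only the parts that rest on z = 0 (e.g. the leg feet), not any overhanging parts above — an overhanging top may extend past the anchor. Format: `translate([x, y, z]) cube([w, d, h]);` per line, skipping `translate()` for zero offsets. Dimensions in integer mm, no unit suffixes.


translate([300, 131, 0]) cube([1546, 1107, 199]);


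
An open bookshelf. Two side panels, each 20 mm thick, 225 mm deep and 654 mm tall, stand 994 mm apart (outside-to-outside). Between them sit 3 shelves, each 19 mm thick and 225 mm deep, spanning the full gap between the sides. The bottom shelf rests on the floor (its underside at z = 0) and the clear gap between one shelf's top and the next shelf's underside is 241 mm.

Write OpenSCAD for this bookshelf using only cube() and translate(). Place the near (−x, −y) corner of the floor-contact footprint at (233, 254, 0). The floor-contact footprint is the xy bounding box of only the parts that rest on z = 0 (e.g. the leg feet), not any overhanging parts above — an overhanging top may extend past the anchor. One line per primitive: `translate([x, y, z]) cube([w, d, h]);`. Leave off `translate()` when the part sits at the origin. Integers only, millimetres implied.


translate([233, 254, 0]) cube([20, 225, 654]);
translate([1207, 254, 0]) cube([20, 225, 654]);
translate([253, 254, 0]) cube([954, 225, 19]);
translate([253, 254, 260]) cube([954, 225, 19]);
translate([253, 254, 520]) cube([954, 225, 19]);


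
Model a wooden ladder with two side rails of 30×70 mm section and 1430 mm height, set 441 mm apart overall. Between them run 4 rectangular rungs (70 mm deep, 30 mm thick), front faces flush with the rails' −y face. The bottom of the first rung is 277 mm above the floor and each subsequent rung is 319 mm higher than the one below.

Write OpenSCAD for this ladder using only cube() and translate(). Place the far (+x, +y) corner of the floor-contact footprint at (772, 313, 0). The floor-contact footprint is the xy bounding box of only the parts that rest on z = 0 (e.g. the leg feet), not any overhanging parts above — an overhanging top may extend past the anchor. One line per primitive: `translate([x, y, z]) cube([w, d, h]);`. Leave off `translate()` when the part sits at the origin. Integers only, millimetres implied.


// rung span = 441 - 2*30 = 381
// rung[k] z = 277 + k*319
translate([331, 243, 0]) cube([30, 70, 1430]);
translate([742, 243, 0]) cube([30, 70, 1430]);
translate([361, 243, 277]) cube([381, 70, 30]);
translate([361, 243, 596]) cube([381, 70, 30]);
translate([361, 243, 915]) cube([381, 70, 30]);
translate([361, 243, 1234]) cube([381, 70, 30]);


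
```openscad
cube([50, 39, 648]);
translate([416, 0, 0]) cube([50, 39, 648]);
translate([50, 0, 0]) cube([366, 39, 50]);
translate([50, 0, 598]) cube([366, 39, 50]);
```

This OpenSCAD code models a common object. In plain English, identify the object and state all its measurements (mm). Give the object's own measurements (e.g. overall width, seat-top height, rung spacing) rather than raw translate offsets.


A rectangular picture frame lying in the x–z plane (depth along y). The opening is 366 mm wide (x) by 548 mm tall (z), surrounded by a border 50 mm wide on all four sides. The frame is 39 mm deep and is made of two full-height vertical stiles with two horizontal rails fitted between them.


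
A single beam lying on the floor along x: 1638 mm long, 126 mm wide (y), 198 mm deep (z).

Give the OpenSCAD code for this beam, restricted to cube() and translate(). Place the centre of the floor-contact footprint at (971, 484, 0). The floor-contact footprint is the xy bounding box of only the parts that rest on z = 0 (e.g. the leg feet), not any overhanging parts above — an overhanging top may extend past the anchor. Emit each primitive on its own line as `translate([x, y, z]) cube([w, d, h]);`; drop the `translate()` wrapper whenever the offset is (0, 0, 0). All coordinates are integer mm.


translate([152, 421, 0]) cube([1638, 126, 198]);


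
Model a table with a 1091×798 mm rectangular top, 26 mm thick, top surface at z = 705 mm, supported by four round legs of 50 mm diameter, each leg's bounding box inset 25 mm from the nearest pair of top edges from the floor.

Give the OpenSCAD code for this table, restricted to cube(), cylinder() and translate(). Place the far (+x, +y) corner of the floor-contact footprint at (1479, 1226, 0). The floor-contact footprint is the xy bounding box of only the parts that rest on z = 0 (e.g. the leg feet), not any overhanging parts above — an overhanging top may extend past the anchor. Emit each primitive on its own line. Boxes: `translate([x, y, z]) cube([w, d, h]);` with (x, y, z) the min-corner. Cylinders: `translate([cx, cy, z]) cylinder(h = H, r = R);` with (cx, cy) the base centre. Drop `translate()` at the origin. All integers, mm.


translate([413, 453, 679]) cube([1091, 798, 26]);
translate([463, 503, 0]) cylinder(h = 679, r = 25);
translate([1454, 503, 0]) cylinder(h = 679, r = 25);
translate([463, 1201, 0]) cylinder(h = 679, r = 25);
translate([1454, 1201, 0]) cylinder(h = 679, r = 25);


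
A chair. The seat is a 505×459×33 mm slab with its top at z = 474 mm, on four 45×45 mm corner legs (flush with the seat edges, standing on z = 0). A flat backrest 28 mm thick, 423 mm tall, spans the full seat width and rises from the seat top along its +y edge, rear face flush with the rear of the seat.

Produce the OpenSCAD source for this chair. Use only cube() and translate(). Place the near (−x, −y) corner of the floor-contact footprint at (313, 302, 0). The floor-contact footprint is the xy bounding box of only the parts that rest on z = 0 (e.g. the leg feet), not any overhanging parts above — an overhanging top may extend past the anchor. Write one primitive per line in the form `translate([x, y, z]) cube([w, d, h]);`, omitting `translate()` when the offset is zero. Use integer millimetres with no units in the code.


translate([313, 302, 441]) cube([505, 459, 33]);
translate([313, 302, 0]) cube([45, 45, 441]);
translate([773, 302, 0]) cube([45, 45, 441]);
translate([313, 716, 0]) cube([45, 45, 441]);
translate([773, 716, 0]) cube([45, 45, 441]);
translate([313, 733, 474]) cube([505, 28, 423]);


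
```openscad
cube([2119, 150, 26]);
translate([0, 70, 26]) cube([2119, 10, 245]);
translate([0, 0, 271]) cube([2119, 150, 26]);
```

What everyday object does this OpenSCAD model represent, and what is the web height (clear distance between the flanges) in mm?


An I-beam. The web height is 245 mm.

Two wide flanges with a thin centred web — an I-beam. Overall 297 mm minus two 26 mm flanges gives a web of 297 − 2·26 = 245 mm.


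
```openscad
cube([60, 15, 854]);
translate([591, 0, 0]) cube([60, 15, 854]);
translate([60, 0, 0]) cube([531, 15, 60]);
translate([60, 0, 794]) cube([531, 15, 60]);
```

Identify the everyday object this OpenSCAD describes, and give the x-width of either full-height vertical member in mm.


A picture frame. The border width is 60 mm.

Four thin pieces enclosing a rectangular opening — a picture frame. The two full-height stiles are 854 mm tall; the top rail sits at z = 794 and is 60 mm tall, so the border above the opening is 854 − 794 = 60 mm, matching the stile x-width.


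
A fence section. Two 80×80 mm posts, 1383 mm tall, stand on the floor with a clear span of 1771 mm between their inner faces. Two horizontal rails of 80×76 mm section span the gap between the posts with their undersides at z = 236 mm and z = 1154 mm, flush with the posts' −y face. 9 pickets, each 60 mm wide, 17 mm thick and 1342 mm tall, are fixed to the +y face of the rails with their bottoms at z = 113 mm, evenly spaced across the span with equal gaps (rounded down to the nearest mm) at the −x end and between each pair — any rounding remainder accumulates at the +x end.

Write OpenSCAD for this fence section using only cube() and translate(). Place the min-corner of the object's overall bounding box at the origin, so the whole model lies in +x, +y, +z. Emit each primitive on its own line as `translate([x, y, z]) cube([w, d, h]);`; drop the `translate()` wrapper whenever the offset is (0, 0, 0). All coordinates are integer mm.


cube([80, 80, 1383]);
translate([1851, 0, 0]) cube([80, 80, 1383]);
translate([80, 0, 236]) cube([1771, 80, 76]);
translate([80, 0, 1154]) cube([1771, 80, 76]);
translate([203, 80, 113]) cube([60, 17, 1342]);
translate([386, 80, 113]) cube([60, 17, 1342]);
translate([569, 80, 113]) cube([60, 17, 1342]);
translate([752, 80, 113]) cube([60, 17, 1342]);
translate([935, 80, 113]) cube([60, 17, 1342]);
translate([1118, 80, 113]) cube([60, 17, 1342]);
translate([1301, 80, 113]) cube([60, 17, 1342]);
translate([1484, 80, 113]) cube([60, 17, 1342]);
translate([1667, 80, 113]) cube([60, 17, 1342]);


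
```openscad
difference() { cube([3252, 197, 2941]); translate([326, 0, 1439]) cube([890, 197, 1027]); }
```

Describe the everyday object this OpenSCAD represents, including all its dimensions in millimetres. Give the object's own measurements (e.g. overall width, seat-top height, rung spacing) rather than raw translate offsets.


A wall 3252 mm long (x), 197 mm thick (y), 2941 mm tall, with a rectangular window opening cut through it. The opening is 890 mm wide and 1027 mm tall; its sill is at z = 1439 mm and its near (−x) edge is 326 mm from the wall's −x end. The opening passes through the full wall thickness.


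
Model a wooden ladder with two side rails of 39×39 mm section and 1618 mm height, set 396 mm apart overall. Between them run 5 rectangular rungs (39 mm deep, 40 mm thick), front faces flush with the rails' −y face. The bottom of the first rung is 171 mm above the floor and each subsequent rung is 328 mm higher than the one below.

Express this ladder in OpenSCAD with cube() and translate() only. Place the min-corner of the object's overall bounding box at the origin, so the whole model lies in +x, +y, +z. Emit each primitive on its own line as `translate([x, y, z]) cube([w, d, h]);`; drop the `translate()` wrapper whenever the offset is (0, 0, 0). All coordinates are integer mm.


cube([39, 39, 1618]);
translate([357, 0, 0]) cube([39, 39, 1618]);
translate([39, 0, 171]) cube([318, 39, 40]);
translate([39, 0, 499]) cube([318, 39, 40]);
translate([39, 0, 827]) cube([318, 39, 40]);
translate([39, 0, 1155]) cube([318, 39, 40]);
translate([39, 0, 1483]) cube([318, 39, 40]);


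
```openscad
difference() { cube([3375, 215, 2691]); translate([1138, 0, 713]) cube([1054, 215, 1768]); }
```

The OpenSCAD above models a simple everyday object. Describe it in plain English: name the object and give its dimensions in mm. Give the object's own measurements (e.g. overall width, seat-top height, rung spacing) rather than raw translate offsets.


A wall 3375 mm long (x), 215 mm thick (y), 2691 mm tall, with a rectangular window opening cut through it. The opening is 1054 mm wide and 1768 mm tall; its sill is at z = 713 mm and its near (−x) edge is 1138 mm from the wall's −x end. The opening passes through the full wall thickness.


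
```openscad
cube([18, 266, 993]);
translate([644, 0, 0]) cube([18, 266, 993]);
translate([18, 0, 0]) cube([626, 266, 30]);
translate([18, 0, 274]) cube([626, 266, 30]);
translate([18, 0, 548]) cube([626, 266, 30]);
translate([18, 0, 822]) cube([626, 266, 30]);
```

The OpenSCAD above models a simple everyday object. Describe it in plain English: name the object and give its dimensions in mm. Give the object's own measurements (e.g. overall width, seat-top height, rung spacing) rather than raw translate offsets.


An open bookshelf. Two side panels, each 18 mm thick, 266 mm deep and 993 mm tall, stand 662 mm apart (outside-to-outside). Between them sit 4 shelves, each 30 mm thick and 266 mm deep, spanning the full gap between the sides. The bottom shelf rests on the floor (its underside at z = 0) and the clear gap between one shelf's top and the next shelf's underside is 244 mm.


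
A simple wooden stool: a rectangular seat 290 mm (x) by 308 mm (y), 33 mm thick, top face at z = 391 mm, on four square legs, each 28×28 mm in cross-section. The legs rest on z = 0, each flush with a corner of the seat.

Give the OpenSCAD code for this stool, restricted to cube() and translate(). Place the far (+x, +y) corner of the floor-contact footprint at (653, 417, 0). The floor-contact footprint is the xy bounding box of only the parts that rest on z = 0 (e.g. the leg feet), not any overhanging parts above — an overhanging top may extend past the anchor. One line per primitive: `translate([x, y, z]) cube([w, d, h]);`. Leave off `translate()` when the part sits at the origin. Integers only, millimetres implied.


translate([363, 109, 358]) cube([290, 308, 33]);
translate([363, 109, 0]) cube([28, 28, 358]);
translate([625, 109, 0]) cube([28, 28, 358]);
translate([363, 389, 0]) cube([28, 28, 358]);
translate([625, 389, 0]) cube([28, 28, 358]);


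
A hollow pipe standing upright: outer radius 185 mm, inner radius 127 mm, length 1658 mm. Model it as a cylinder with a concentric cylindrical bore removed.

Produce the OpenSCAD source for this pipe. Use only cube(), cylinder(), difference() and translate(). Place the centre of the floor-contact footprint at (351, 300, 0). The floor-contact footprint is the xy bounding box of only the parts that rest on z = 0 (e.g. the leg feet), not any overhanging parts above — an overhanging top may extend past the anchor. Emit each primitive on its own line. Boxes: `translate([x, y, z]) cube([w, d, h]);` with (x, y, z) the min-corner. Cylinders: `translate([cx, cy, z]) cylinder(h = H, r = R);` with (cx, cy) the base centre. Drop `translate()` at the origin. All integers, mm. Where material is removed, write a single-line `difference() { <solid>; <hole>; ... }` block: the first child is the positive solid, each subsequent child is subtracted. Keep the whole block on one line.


difference() { translate([351, 300, 0]) cylinder(h = 1658, r = 185); translate([351, 300, 0]) cylinder(h = 1658, r = 127); }


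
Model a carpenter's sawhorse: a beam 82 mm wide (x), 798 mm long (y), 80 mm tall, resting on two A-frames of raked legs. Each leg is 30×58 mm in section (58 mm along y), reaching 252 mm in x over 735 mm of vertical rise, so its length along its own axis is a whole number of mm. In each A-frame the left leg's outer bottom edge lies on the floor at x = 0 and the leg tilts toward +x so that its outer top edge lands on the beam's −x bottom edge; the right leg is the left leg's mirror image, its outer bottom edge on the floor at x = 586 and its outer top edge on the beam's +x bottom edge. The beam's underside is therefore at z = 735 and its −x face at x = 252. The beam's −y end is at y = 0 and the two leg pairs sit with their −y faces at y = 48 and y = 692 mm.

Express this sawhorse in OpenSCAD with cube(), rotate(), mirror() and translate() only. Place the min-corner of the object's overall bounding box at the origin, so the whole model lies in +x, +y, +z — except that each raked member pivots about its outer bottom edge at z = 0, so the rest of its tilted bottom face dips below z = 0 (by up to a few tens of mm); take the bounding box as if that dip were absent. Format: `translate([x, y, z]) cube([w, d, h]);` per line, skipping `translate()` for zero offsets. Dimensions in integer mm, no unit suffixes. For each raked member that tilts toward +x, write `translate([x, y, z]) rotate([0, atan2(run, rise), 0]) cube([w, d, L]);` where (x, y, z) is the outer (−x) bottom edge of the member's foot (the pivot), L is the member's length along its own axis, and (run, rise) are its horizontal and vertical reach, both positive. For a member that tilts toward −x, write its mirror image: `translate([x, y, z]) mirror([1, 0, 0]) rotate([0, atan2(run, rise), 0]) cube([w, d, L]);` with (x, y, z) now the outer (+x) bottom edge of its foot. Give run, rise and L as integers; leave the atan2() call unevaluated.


// leg length = √(252² + 735²) = 777
// right-leg outer foot x = 2·252 + 82 = 586
// beam min-corner = (252, 0, 735)
translate([252, 0, 735]) cube([82, 798, 80]);
translate([0, 48, 0]) rotate([0, atan2(252, 735), 0]) cube([30, 58, 777]);
translate([586, 48, 0]) mirror([1, 0, 0]) rotate([0, atan2(252, 735), 0]) cube([30, 58, 777]);
translate([0, 692, 0]) rotate([0, atan2(252, 735), 0]) cube([30, 58, 777]);
translate([586, 692, 0]) mirror([1, 0, 0]) rotate([0, atan2(252, 735), 0]) cube([30, 58, 777]);


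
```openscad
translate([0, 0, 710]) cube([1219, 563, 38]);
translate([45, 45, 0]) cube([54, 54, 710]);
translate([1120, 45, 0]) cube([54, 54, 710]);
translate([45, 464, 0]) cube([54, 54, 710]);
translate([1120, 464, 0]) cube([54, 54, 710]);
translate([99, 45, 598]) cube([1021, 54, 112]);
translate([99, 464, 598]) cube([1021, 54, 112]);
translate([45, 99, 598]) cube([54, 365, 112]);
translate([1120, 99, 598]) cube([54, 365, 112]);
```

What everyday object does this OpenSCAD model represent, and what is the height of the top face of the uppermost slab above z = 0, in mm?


A table. The table height is 748 mm.

A 1219×563×38 slab sits at z = 710 on four 54 mm square posts — a table. The top surface is at 710 + 38 = 748 mm.


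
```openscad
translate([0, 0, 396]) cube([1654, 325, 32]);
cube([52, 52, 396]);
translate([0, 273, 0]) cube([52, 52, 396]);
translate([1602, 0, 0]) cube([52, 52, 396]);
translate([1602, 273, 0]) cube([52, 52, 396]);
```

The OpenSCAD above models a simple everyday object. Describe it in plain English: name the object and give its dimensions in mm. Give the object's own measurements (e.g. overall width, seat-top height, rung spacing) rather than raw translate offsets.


A long wooden bench with a 1654 mm (x) × 325 mm (y) seat, 32 mm thick, its top surface 428 mm above the floor. Four 52 mm square legs at the seat corners, flush with the edges, run from z = 0 to the seat underside.


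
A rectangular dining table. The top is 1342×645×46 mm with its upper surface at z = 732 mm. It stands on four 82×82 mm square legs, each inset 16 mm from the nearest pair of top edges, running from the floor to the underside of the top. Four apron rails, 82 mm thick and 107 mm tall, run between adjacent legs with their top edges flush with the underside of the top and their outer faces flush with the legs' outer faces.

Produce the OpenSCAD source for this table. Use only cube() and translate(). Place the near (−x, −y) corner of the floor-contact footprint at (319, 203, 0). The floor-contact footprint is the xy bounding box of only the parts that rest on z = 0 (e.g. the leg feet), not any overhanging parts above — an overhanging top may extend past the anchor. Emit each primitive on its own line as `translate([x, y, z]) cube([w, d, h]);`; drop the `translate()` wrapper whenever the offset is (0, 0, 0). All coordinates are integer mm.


translate([303, 187, 686]) cube([1342, 645, 46]);
translate([319, 203, 0]) cube([82, 82, 686]);
translate([1547, 203, 0]) cube([82, 82, 686]);
translate([319, 734, 0]) cube([82, 82, 686]);
translate([1547, 734, 0]) cube([82, 82, 686]);
translate([401, 203, 579]) cube([1146, 82, 107]);
translate([401, 734, 579]) cube([1146, 82, 107]);
translate([319, 285, 579]) cube([82, 449, 107]);
translate([1547, 285, 579]) cube([82, 449, 107]);


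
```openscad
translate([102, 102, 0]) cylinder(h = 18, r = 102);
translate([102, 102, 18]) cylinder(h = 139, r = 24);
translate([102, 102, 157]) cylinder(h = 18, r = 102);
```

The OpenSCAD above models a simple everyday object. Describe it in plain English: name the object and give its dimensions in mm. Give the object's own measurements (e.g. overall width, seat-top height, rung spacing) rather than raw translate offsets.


A spool: two coaxial disc flanges of radius 102 mm and thickness 18 mm, joined by a core cylinder of radius 24 mm and height 139 mm. The lower flange rests on z = 0 and the three cylinders share a vertical axis.


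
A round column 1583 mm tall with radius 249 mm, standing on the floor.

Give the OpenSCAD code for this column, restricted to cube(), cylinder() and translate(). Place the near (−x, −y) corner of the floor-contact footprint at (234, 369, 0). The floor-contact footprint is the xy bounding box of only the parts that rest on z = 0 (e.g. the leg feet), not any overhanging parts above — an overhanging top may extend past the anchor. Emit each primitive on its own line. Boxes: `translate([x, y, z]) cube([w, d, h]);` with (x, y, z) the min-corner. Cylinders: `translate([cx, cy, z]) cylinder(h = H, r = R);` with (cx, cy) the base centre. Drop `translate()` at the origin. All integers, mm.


translate([483, 618, 0]) cylinder(h = 1583, r = 249);


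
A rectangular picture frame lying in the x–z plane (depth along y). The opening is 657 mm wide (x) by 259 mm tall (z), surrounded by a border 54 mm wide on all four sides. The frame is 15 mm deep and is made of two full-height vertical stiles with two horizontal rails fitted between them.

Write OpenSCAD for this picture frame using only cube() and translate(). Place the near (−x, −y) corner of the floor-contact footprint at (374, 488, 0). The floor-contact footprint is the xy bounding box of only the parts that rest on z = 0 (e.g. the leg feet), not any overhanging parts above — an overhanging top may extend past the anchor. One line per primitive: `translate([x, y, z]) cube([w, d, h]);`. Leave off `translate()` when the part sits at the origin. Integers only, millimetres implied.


translate([374, 488, 0]) cube([54, 15, 367]);
translate([1085, 488, 0]) cube([54, 15, 367]);
translate([428, 488, 0]) cube([657, 15, 54]);
translate([428, 488, 313]) cube([657, 15, 54]);


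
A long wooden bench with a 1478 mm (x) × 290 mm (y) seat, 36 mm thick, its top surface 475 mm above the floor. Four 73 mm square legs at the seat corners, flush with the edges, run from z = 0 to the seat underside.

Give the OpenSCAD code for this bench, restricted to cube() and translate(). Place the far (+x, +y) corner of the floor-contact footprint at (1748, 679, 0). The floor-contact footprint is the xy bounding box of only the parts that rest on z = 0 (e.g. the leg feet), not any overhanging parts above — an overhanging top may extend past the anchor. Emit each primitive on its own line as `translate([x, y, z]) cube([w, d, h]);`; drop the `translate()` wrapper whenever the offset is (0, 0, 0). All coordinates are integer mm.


translate([270, 389, 439]) cube([1478, 290, 36]);
translate([270, 389, 0]) cube([73, 73, 439]);
translate([270, 606, 0]) cube([73, 73, 439]);
translate([1675, 389, 0]) cube([73, 73, 439]);
translate([1675, 606, 0]) cube([73, 73, 439]);


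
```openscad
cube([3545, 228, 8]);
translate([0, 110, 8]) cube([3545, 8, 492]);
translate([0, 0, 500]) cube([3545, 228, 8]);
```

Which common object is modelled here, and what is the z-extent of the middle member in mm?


An I-beam. The web height is 492 mm.

Two wide flanges with a thin centred web — an I-beam. Overall 508 mm minus two 8 mm flanges gives a web of 508 − 2·8 = 492 mm.


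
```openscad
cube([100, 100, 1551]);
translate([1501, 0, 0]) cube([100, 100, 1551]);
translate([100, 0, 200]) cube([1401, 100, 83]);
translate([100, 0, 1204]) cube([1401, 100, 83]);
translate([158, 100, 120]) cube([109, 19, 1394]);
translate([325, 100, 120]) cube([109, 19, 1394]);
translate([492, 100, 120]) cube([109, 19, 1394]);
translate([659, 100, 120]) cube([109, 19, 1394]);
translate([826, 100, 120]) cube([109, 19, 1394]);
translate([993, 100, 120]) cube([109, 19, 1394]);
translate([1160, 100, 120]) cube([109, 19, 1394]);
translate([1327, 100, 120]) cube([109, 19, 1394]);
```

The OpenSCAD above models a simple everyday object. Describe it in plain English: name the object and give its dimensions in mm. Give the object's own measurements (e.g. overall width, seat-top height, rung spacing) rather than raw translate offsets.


A fence section. Two 100×100 mm posts, 1551 mm tall, stand on the floor with a clear span of 1401 mm between their inner faces. Two horizontal rails of 100×83 mm section span the gap between the posts with their undersides at z = 200 mm and z = 1204 mm, flush with the posts' −y face. 8 pickets, each 109 mm wide, 19 mm thick and 1394 mm tall, are fixed to the +y face of the rails with their bottoms at z = 120 mm, spaced across the span with a 58 mm gap after the −x post and between neighbouring pickets, with 65 mm left before the +x post.


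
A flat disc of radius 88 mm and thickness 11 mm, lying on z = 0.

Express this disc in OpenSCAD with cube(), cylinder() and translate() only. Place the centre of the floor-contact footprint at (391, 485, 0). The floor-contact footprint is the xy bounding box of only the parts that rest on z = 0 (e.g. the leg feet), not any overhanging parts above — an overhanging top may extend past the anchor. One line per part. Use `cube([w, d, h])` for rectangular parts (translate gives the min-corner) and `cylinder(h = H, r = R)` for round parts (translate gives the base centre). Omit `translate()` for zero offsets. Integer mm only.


translate([391, 485, 0]) cylinder(h = 11, r = 88);


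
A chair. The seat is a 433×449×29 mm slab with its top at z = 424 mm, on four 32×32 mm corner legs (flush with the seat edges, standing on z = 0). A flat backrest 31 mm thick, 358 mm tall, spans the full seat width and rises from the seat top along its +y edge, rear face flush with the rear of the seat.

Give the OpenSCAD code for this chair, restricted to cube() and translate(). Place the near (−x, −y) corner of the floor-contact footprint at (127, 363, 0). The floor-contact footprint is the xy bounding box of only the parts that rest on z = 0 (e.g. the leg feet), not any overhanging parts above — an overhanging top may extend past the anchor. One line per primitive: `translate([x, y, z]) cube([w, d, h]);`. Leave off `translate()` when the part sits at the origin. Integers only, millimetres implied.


// leg_h = 424 - 29 = 395
translate([127, 363, 395]) cube([433, 449, 29]);
translate([127, 363, 0]) cube([32, 32, 395]);
translate([528, 363, 0]) cube([32, 32, 395]);
translate([127, 780, 0]) cube([32, 32, 395]);
translate([528, 780, 0]) cube([32, 32, 395]);
translate([127, 781, 424]) cube([433, 31, 358]);


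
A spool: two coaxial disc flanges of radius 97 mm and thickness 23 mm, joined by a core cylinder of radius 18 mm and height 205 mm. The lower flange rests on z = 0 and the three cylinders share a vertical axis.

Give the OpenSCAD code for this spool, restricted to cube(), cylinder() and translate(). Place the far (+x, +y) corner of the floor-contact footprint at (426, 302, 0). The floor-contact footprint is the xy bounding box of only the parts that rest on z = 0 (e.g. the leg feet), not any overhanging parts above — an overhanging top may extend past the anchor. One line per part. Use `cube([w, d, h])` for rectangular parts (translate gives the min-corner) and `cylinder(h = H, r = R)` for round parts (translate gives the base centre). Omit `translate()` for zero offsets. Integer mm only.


translate([329, 205, 0]) cylinder(h = 23, r = 97);
translate([329, 205, 23]) cylinder(h = 205, r = 18);
translate([329, 205, 228]) cylinder(h = 23, r = 97);


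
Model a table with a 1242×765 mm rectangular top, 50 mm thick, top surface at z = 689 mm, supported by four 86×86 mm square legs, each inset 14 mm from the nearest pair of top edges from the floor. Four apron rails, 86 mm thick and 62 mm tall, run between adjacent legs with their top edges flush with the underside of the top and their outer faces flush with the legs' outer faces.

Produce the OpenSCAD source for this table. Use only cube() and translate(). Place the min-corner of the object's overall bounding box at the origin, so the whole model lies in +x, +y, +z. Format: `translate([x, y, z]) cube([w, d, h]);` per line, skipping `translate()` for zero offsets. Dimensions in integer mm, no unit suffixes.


translate([0, 0, 639]) cube([1242, 765, 50]);
translate([14, 14, 0]) cube([86, 86, 639]);
translate([1142, 14, 0]) cube([86, 86, 639]);
translate([14, 665, 0]) cube([86, 86, 639]);
translate([1142, 665, 0]) cube([86, 86, 639]);
translate([100, 14, 577]) cube([1042, 86, 62]);
translate([100, 665, 577]) cube([1042, 86, 62]);
translate([14, 100, 577]) cube([86, 565, 62]);
translate([1142, 100, 577]) cube([86, 565, 62]);
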